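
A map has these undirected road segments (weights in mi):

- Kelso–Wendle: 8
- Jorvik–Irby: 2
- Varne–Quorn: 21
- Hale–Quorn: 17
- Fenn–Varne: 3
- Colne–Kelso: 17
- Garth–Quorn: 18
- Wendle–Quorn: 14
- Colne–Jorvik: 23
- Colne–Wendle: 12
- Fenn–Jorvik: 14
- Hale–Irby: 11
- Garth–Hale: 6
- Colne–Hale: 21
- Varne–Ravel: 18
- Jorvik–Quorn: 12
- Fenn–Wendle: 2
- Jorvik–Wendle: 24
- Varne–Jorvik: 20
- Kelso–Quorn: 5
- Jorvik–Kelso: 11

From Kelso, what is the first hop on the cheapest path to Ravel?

Wendle

Enumerating some paths:
Kelso–Quorn–Wendle–Fenn–Varne–Ravel: 5+14+2+3+18 = 42
Kelso–Wendle–Fenn–Varne–Ravel: 8+2+3+18 = 31
Kelso–Quorn–Varne–Ravel: 5+21+18 = 44
Cheapest is Kelso–Wendle–Fenn–Varne–Ravel at 31 mi.
So from Kelso the first move is to Wendle.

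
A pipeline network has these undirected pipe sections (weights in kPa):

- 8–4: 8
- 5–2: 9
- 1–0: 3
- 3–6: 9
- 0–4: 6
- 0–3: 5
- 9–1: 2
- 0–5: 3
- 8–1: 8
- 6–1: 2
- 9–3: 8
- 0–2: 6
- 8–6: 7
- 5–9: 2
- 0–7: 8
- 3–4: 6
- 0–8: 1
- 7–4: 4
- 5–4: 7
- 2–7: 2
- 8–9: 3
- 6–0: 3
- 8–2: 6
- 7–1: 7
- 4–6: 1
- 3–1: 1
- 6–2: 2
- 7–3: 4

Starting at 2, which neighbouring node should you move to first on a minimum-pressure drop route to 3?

Candidate routes:
2 - 6 - 1 - 3: 2+2+1 = 5
2 - 6 - 4 - 3: 2+1+6 = 9
2 - 7 - 3: 2+4 = 6
2 - 6 - 0 - 1 - 3: 2+3+3+1 = 9
The minimum is 5 kPa via 2 - 6 - 1 - 3.
So from 2 the first move is to 6.

6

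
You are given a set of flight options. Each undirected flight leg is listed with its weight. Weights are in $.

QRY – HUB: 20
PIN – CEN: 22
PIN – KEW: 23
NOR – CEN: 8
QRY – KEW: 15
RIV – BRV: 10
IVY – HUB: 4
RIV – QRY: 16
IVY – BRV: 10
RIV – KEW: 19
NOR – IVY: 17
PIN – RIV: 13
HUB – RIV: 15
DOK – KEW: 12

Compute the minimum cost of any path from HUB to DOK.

Enumerating some paths:
HUB - QRY - KEW - DOK: 20+15+12 = 47
HUB - IVY - BRV - RIV - KEW - DOK: 4+10+10+19+12 = 55
HUB - RIV - QRY - KEW - DOK: 15+16+15+12 = 58
HUB - RIV - KEW - DOK: 15+19+12 = 46
Cheapest is HUB - RIV - KEW - DOK at $46.

$46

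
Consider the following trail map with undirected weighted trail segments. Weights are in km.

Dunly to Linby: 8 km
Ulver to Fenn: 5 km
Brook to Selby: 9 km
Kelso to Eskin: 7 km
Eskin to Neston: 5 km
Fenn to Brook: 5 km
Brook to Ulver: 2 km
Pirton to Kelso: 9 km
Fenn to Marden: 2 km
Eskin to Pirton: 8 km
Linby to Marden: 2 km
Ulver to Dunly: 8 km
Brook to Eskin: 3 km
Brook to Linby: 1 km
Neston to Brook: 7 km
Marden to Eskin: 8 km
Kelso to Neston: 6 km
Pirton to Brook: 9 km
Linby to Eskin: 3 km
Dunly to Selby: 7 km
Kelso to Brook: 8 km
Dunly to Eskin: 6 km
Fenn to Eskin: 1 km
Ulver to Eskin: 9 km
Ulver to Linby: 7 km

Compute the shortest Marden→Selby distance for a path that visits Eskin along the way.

15 km

Best Marden to Eskin: Marden → Fenn → Eskin costing 3
Shortest Eskin→Selby: Eskin → Brook → Selby = 12
Total via Eskin: 3 + 12 = 15 km.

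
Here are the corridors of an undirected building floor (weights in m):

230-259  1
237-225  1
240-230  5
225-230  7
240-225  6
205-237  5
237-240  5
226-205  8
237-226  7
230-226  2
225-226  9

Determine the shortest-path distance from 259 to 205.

11 m

Candidate routes:
259–230–226–205: 1+2+8 = 11
259–230–225–237–205: 1+7+1+5 = 14
259–230–226–237–205: 1+2+7+5 = 15
The minimum is 11 m via 259–230–226–205.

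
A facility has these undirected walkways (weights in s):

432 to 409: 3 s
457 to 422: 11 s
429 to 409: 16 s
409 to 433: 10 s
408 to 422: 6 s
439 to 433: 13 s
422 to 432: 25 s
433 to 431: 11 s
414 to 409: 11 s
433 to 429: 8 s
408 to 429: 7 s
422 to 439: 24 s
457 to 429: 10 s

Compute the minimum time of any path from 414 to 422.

Candidate routes:
414 → 409 → 429 → 408 → 422: 11+16+7+6 = 40
414 → 409 → 432 → 422: 11+3+25 = 39
414 → 409 → 433 → 429 → 408 → 422: 11+10+8+7+6 = 42
The minimum is 39 s via 414 → 409 → 432 → 422.

39 s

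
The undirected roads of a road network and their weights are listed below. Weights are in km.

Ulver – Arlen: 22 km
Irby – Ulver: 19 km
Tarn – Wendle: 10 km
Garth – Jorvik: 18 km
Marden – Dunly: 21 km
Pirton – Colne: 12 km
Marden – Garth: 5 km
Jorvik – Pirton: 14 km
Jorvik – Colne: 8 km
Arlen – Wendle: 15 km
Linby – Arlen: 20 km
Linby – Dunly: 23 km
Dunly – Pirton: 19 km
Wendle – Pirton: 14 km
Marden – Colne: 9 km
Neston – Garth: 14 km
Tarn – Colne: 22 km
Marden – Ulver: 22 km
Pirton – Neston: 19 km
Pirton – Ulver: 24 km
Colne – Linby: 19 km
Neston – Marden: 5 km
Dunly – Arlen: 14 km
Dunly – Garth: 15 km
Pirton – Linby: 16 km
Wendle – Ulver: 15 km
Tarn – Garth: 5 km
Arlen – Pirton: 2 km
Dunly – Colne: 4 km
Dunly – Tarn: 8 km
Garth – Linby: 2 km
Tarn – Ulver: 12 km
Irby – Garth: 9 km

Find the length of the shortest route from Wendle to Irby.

Compare a few routes:
Wendle - Tarn - Garth - Irby: 10+5+9 = 24
Wendle - Ulver - Irby: 15+19 = 34
Cheapest is Wendle - Tarn - Garth - Irby at 24 km.

24 km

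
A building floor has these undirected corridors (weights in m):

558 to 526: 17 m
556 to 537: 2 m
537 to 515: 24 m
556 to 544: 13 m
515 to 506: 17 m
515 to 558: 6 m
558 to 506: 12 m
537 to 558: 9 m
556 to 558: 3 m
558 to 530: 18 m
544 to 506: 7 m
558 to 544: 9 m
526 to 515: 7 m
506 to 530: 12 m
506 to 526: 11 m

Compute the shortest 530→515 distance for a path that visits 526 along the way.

30 m

Best 530 to 526: 530 → 506 → 526 costing 23
Shortest 526→515: 526 → 515 = 7
Total via 526: 23 + 7 = 30 m.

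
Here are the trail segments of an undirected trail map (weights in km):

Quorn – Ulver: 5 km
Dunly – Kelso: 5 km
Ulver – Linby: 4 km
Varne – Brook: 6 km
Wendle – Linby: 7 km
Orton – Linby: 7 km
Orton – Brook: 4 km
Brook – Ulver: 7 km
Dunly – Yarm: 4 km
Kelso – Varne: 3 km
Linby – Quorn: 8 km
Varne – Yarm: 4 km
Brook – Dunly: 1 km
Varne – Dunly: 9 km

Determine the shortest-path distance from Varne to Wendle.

Candidate routes:
Varne–Brook–Orton–Linby–Wendle: 6+4+7+7 = 24
Varne–Kelso–Dunly–Brook–Ulver–Linby–Wendle: 3+5+1+7+4+7 = 27
Cheapest is Varne–Brook–Orton–Linby–Wendle at 24 km.

24 km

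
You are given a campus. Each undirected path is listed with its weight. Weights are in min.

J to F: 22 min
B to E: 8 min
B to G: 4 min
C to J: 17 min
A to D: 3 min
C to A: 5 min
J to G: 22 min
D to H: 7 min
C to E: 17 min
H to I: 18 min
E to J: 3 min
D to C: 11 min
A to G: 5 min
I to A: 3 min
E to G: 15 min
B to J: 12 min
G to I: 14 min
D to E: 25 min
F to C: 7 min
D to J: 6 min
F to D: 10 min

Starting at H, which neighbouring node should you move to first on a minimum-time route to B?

D

Compare a few routes:
H → D → A → G → B: 7+3+5+4 = 19
H → D → J → E → B: 7+6+3+8 = 24
The minimum is 19 min via H → D → A → G → B.
So from H the first move is to D.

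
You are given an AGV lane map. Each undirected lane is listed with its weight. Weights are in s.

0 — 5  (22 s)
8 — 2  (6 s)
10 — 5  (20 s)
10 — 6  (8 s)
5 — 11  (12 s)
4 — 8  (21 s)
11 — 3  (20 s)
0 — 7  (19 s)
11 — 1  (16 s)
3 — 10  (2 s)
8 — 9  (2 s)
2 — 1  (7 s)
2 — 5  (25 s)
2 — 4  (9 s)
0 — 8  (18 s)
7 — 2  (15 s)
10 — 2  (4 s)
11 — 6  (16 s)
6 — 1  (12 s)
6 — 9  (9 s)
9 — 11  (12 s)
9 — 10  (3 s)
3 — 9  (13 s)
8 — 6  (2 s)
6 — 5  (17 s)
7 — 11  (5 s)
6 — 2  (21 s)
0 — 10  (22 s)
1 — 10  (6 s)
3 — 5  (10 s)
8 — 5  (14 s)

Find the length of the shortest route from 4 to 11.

Enumerating some paths:
4 → 2 → 8 → 9 → 11: 9+6+2+12 = 29
4 → 2 → 10 → 9 → 11: 9+4+3+12 = 28
4 → 2 → 1 → 11: 9+7+16 = 32
4 → 2 → 7 → 11: 9+15+5 = 29
Cheapest is 4 → 2 → 10 → 9 → 11 at 28 s.

28 s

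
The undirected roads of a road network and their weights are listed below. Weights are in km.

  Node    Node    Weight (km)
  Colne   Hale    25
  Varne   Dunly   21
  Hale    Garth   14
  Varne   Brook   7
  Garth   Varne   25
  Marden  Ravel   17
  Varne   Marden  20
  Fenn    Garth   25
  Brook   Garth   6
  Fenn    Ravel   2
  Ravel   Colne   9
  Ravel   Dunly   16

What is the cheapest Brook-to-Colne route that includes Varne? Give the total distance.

53 km

Best Brook to Varne: Brook → Varne costing 7
Best Varne to Colne: Varne → Marden → Ravel → Colne costing 46
Total via Varne: 7 + 46 = 53 km.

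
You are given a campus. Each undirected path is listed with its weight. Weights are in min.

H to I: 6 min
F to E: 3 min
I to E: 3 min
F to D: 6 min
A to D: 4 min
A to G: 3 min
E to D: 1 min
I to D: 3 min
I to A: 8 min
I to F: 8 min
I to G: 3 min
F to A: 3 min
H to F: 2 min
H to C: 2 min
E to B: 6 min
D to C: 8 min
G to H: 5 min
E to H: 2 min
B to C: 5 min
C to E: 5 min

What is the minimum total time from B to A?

11 min

Enumerating some paths:
B–E–H–F–A: 6+2+2+3 = 13
B–C–H–F–A: 5+2+2+3 = 12
B–E–F–A: 6+3+3 = 12
B–E–D–A: 6+1+4 = 11
The minimum is 11 min via B–E–D–A.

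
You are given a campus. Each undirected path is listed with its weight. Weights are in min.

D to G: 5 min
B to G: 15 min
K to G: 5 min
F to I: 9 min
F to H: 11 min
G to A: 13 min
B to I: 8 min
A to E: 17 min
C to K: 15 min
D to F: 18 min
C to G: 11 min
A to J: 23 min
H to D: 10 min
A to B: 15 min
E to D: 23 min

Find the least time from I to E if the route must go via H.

Best I to H: I → F → H costing 20
Best H to E: H → D → E costing 33
Total via H: 20 + 33 = 53 min.

53 min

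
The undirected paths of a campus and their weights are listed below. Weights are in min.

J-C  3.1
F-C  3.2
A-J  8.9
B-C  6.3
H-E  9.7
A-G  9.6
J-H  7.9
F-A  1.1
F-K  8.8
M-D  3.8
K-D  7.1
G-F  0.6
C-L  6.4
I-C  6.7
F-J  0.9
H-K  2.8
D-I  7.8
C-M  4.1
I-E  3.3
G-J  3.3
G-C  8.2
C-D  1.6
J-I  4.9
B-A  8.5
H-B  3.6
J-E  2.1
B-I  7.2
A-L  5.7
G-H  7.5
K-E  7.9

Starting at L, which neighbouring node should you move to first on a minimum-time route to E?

Candidate routes:
L–C–J–E: 6.4+3.1+2.1 = 11.6
L–A–F–J–E: 5.7+1.1+0.9+2.1 = 9.8
Cheapest is L–A–F–J–E at 9.8 min.
So from L the first move is to A.

A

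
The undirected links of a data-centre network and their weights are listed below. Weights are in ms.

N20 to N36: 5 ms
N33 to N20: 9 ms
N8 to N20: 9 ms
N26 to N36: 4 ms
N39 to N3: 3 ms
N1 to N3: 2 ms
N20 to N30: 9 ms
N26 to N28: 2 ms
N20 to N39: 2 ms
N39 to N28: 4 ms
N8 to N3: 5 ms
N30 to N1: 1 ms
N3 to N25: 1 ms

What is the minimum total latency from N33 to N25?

Candidate routes:
N33–N20–N39–N3–N25: 9+2+3+1 = 15
N33–N20–N30–N1–N3–N25: 9+9+1+2+1 = 22
Cheapest is N33–N20–N39–N3–N25 at 15 ms.

15 ms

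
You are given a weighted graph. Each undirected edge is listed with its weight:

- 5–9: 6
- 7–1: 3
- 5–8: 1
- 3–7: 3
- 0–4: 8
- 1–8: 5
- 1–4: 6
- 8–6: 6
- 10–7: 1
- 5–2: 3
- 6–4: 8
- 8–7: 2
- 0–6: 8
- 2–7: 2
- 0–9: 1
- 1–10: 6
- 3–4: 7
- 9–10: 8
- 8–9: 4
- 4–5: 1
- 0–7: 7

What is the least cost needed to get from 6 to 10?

Running Dijkstra from 6:
6: 0
8: 6  (via 6)
5: 7  (via 8)
0: 8  (via 6)
4: 8  (via 6)
7: 8  (via 8)
9: 9  (via 0)
10: 9  (via 7)
Shortest route: 6 → 8 → 7 → 10 = 9.

9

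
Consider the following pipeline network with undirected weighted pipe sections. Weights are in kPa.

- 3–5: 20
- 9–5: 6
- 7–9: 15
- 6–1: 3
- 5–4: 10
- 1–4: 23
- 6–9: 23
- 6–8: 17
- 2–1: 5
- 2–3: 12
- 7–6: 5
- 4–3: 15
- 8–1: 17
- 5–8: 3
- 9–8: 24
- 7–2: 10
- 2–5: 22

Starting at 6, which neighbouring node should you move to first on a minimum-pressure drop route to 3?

1

Compare a few routes:
6 → 1 → 2 → 3: 3+5+12 = 20
6 → 7 → 2 → 3: 5+10+12 = 27
Cheapest is 6 → 1 → 2 → 3 at 20 kPa.
So from 6 the first move is to 1.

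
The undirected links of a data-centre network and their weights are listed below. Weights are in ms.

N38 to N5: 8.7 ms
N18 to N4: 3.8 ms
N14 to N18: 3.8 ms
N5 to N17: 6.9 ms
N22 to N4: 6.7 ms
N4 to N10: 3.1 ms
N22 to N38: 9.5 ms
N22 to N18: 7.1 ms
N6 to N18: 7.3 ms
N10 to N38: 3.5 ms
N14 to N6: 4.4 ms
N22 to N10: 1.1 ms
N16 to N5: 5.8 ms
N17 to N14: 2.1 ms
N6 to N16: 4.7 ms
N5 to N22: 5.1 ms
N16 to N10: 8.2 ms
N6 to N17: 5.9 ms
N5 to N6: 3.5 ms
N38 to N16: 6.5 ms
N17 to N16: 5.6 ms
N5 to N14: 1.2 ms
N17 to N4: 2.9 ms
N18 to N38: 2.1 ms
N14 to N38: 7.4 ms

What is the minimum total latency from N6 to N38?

9.4 ms

Enumerating some paths:
N6–N14–N18–N38: 4.4+3.8+2.1 = 10.3
N6–N18–N38: 7.3+2.1 = 9.4
N6–N5–N14–N18–N38: 3.5+1.2+3.8+2.1 = 10.6
N6–N16–N38: 4.7+6.5 = 11.2
The minimum is 9.4 ms via N6–N18–N38.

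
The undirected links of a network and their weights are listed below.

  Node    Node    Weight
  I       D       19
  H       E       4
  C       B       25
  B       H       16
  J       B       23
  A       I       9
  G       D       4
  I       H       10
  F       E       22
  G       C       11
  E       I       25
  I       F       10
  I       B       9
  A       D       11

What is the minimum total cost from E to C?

Enumerating some paths:
E → H → B → C: 4+16+25 = 45
E → H → I → D → G → C: 4+10+19+4+11 = 48
E → H → I → B → C: 4+10+9+25 = 48
E → H → I → A → D → G → C: 4+10+9+11+4+11 = 49
The minimum is 45 via E → H → B → C.

45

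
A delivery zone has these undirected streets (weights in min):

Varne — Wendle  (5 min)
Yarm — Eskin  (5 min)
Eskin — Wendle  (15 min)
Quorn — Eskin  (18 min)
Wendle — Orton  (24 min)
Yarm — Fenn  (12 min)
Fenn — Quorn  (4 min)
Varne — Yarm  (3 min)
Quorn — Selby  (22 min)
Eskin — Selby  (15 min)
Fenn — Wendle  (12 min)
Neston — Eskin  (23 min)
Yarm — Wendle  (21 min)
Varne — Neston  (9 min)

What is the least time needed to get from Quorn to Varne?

19 min

Shortest distances from Quorn:
Quorn: 0
Fenn: 4  (via Quorn)
Yarm: 16  (via Fenn)
Wendle: 16  (via Fenn)
Eskin: 18  (via Quorn)
Varne: 19  (via Yarm)
Shortest route: Quorn → Fenn → Yarm → Varne = 19 min.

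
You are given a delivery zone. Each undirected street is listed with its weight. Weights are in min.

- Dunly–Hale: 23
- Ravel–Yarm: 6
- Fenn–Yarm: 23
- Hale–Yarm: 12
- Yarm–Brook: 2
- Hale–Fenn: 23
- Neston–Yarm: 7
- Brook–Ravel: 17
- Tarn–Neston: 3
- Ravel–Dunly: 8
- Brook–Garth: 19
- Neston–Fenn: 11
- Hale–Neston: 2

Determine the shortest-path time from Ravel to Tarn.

16 min

Enumerating some paths:
Ravel–Brook–Yarm–Neston–Tarn: 17+2+7+3 = 29
Ravel–Yarm–Hale–Neston–Tarn: 6+12+2+3 = 23
Ravel–Brook–Yarm–Hale–Neston–Tarn: 17+2+12+2+3 = 36
Ravel–Yarm–Neston–Tarn: 6+7+3 = 16
Cheapest is Ravel–Yarm–Neston–Tarn at 16 min.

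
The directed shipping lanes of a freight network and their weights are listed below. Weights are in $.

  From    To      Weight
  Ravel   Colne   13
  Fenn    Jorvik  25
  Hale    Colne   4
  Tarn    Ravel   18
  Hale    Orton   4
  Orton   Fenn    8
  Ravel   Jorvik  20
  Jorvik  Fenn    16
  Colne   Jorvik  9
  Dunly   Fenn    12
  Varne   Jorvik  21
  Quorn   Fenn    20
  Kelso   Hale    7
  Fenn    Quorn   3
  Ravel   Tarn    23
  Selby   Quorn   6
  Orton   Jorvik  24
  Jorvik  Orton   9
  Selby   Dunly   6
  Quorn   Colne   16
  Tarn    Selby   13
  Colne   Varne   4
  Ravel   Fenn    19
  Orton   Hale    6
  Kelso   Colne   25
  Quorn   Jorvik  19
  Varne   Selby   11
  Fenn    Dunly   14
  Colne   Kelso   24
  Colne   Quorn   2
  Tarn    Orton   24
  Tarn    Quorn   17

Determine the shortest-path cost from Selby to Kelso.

$46

Enumerating some paths:
Selby–Dunly–Fenn–Quorn–Colne–Kelso: 6+12+3+16+24 = 61
Selby–Quorn–Jorvik–Orton–Hale–Colne–Kelso: 6+19+9+6+4+24 = 68
Selby–Quorn–Colne–Kelso: 6+16+24 = 46
Cheapest is Selby–Quorn–Colne–Kelso at $46.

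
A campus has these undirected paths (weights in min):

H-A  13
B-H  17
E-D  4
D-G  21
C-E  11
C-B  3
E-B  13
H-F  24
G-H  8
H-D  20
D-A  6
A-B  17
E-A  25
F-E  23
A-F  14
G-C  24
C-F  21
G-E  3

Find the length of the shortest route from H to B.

Enumerating some paths:
H - G - E - B: 8+3+13 = 24
H - B: 17 = 17
Cheapest is H - B at 17 min.

17 min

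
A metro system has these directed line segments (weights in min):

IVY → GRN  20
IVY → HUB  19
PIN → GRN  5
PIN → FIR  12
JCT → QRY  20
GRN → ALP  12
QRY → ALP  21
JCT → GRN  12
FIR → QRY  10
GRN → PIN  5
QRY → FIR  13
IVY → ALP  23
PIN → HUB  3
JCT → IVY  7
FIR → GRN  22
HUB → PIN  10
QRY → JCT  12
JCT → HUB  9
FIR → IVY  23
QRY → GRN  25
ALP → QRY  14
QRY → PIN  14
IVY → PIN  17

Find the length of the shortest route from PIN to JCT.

Compare a few routes:
PIN–FIR–QRY–JCT: 12+10+12 = 34
PIN–GRN–ALP–QRY–JCT: 5+12+14+12 = 43
Cheapest is PIN–FIR–QRY–JCT at 34 min.

34 min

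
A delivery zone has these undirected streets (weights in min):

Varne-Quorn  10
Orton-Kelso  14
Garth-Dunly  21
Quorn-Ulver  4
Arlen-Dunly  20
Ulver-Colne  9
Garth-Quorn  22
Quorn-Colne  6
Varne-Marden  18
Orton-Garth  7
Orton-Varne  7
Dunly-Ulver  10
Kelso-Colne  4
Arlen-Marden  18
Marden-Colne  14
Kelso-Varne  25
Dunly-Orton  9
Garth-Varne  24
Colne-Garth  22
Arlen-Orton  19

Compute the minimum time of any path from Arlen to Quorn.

Enumerating some paths:
Arlen → Dunly → Ulver → Quorn: 20+10+4 = 34
Arlen → Orton → Varne → Quorn: 19+7+10 = 36
Cheapest is Arlen → Dunly → Ulver → Quorn at 34 min.

34 min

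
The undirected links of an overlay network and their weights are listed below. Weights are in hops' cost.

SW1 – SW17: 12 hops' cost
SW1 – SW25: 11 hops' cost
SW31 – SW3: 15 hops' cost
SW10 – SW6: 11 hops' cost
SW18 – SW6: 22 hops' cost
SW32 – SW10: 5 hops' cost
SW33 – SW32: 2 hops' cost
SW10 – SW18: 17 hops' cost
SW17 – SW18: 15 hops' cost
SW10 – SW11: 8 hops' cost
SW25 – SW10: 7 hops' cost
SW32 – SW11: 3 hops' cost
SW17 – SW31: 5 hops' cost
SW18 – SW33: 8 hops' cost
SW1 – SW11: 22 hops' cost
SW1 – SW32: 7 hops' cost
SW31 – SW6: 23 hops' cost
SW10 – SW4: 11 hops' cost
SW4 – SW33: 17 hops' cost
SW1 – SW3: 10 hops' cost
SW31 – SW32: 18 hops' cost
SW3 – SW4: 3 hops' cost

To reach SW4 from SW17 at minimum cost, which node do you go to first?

Compare a few routes:
SW17 → SW1 → SW3 → SW4: 12+10+3 = 25
SW17 → SW31 → SW3 → SW4: 5+15+3 = 23
Cheapest is SW17 → SW31 → SW3 → SW4 at 23 hops' cost.
So from SW17 the first move is to SW31.

SW31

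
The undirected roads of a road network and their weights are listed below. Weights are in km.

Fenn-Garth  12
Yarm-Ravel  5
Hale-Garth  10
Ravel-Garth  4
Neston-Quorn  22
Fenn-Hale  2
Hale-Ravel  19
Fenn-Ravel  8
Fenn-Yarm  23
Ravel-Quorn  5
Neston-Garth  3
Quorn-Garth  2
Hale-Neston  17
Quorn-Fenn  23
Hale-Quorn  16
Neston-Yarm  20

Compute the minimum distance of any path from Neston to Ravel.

Running Dijkstra from Neston:
Neston: 0
Garth: 3  (via Neston)
Quorn: 5  (via Garth)
Ravel: 7  (via Garth)
Shortest route: Neston–Garth–Ravel = 7 km.

7 km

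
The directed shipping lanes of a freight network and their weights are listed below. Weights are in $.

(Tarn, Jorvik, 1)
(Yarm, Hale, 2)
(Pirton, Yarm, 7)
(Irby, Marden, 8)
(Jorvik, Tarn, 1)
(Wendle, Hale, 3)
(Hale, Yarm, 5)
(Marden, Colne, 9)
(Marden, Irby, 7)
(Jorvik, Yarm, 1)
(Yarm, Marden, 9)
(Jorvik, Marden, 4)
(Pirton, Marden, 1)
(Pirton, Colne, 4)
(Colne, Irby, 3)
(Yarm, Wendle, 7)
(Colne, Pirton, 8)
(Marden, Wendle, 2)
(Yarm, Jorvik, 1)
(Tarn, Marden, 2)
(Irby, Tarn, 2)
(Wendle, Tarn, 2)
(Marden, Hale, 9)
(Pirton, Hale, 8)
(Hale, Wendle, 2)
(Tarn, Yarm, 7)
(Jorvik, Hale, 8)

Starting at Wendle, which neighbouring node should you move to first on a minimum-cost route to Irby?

Candidate routes:
Wendle–Tarn–Jorvik–Marden–Irby: 2+1+4+7 = 14
Wendle–Tarn–Marden–Irby: 2+2+7 = 11
Cheapest is Wendle–Tarn–Marden–Irby at $11.
So from Wendle the first move is to Tarn.

Tarn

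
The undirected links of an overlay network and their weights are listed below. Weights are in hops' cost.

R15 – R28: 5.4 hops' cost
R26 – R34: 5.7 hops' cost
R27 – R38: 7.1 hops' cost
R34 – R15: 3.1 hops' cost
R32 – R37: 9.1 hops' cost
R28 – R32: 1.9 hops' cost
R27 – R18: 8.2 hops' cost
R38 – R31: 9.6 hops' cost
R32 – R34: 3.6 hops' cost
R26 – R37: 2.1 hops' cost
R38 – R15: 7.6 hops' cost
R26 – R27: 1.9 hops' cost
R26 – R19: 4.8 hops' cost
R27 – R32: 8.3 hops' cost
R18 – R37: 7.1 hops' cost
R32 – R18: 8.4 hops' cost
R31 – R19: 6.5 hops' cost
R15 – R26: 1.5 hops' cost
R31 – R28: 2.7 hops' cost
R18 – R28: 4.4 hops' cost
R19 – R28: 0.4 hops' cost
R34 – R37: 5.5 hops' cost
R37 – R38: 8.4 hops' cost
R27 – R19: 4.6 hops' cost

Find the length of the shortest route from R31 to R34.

8.2 hops' cost

Settle nodes by increasing distance from R31:
R31: 0
R28: 2.7  (via R31)
R19: 3.1  (via R28)
R32: 4.6  (via R28)
R18: 7.1  (via R28)
R27: 7.7  (via R19)
R26: 7.9  (via R19)
R15: 8.1  (via R28)
R34: 8.2  (via R32)
Shortest route: R31–R28–R32–R34 = 8.2 hops' cost.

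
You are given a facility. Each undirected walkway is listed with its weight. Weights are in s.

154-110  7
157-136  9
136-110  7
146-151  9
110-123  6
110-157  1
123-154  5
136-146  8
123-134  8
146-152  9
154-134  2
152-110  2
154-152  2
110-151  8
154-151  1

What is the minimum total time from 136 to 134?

Settle nodes by increasing distance from 136:
136: 0
110: 7  (via 136)
146: 8  (via 136)
157: 8  (via 110)
152: 9  (via 110)
154: 11  (via 152)
151: 12  (via 154)
123: 13  (via 110)
134: 13  (via 154)
Shortest route: 136–110–152–154–134 = 13 s.

13 s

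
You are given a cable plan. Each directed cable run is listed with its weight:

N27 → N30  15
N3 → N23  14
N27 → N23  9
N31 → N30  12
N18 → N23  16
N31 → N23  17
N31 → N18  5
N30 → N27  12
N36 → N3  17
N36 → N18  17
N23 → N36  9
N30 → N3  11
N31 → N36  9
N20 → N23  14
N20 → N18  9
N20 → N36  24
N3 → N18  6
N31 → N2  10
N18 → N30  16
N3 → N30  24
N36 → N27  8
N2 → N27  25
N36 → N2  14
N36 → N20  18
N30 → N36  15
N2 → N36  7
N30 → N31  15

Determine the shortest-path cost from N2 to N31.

45

Running Dijkstra from N2:
N2: 0
N36: 7  (via N2)
N27: 15  (via N36)
N3: 24  (via N36)
N23: 24  (via N27)
N18: 24  (via N36)
N20: 25  (via N36)
N30: 30  (via N27)
N31: 45  (via N30)
Shortest route: N2–N36–N27–N30–N31 = 45.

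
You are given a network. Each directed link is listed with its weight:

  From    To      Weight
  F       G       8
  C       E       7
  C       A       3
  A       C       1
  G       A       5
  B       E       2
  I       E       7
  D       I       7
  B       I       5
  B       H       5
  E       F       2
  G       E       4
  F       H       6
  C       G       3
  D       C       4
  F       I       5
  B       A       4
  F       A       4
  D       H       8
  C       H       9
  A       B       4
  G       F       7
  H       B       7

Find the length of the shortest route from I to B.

17

Enumerating some paths:
I - E - F - H - B: 7+2+6+7 = 22
I - E - F - A - B: 7+2+4+4 = 17
The minimum is 17 via I - E - F - A - B.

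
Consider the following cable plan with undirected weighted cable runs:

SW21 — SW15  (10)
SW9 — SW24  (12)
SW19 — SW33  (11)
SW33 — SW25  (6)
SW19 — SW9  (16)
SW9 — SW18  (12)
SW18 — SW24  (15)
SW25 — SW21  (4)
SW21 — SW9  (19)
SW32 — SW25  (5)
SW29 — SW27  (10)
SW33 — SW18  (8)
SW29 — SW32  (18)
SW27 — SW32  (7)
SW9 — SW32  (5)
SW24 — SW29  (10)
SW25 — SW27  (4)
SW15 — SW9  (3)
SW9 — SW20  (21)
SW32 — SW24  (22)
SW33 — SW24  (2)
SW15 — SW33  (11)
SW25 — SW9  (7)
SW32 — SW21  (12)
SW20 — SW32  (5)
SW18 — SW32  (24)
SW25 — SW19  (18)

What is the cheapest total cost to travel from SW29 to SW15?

23

Compare a few routes:
SW29 - SW27 - SW32 - SW9 - SW15: 10+7+5+3 = 25
SW29 - SW27 - SW25 - SW9 - SW15: 10+4+7+3 = 24
SW29 - SW24 - SW33 - SW15: 10+2+11 = 23
The minimum is 23 via SW29 - SW24 - SW33 - SW15.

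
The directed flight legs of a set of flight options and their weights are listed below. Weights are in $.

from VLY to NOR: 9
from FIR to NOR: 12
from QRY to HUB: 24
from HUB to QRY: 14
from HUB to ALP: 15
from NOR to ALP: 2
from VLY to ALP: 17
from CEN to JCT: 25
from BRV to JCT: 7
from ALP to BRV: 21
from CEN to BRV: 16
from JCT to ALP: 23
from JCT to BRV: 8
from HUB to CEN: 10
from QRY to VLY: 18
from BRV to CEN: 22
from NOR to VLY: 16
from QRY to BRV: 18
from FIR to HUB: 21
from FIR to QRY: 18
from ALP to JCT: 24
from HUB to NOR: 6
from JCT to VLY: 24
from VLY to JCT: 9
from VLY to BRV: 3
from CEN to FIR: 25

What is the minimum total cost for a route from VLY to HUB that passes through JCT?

$85

Shortest VLY→JCT: VLY–JCT = 9
Best JCT to HUB: JCT–BRV–CEN–FIR–HUB costing 76
Total via JCT: 9 + 76 = $85.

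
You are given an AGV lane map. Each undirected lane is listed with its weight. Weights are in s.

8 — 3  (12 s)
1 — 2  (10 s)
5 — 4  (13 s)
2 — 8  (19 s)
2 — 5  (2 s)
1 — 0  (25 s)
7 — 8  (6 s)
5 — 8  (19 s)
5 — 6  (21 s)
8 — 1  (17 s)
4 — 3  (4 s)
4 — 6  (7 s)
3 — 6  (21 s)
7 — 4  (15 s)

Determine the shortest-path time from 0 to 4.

Settle nodes by increasing distance from 0:
0: 0
1: 25  (via 0)
2: 35  (via 1)
5: 37  (via 2)
8: 42  (via 1)
7: 48  (via 8)
4: 50  (via 5)
Shortest route: 0–1–2–5–4 = 50 s.

50 s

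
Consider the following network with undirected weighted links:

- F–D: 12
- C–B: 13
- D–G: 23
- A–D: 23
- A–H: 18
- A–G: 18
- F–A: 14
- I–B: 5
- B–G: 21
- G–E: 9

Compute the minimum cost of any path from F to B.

53

Shortest distances from F:
F: 0
D: 12  (via F)
A: 14  (via F)
G: 32  (via A)
H: 32  (via A)
E: 41  (via G)
B: 53  (via G)
Shortest route: F–A–G–B = 53.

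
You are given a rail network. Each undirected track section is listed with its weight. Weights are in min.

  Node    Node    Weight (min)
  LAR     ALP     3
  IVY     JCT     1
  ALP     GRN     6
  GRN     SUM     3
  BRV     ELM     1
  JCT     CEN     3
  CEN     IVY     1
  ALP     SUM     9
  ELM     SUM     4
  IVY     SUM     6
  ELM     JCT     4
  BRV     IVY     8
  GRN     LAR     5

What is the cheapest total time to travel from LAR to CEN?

Running Dijkstra from LAR:
LAR: 0
ALP: 3  (via LAR)
GRN: 5  (via LAR)
SUM: 8  (via GRN)
ELM: 12  (via SUM)
BRV: 13  (via ELM)
IVY: 14  (via SUM)
JCT: 15  (via IVY)
CEN: 15  (via IVY)
Shortest route: LAR–GRN–SUM–IVY–CEN = 15 min.

15 min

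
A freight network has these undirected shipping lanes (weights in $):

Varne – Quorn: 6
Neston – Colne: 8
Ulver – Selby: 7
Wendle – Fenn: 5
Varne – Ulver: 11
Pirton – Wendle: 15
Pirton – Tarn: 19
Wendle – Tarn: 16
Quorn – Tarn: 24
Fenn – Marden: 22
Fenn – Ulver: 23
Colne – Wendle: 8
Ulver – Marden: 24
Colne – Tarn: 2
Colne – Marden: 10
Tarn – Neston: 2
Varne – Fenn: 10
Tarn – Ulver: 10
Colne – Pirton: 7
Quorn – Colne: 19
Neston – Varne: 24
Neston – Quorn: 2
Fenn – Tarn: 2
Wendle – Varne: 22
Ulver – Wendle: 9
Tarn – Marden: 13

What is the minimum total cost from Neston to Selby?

$19

Compare a few routes:
Neston–Tarn–Fenn–Wendle–Ulver–Selby: 2+2+5+9+7 = 25
Neston–Tarn–Ulver–Selby: 2+10+7 = 19
Neston–Quorn–Varne–Ulver–Selby: 2+6+11+7 = 26
Neston–Colne–Tarn–Ulver–Selby: 8+2+10+7 = 27
Cheapest is Neston–Tarn–Ulver–Selby at $19.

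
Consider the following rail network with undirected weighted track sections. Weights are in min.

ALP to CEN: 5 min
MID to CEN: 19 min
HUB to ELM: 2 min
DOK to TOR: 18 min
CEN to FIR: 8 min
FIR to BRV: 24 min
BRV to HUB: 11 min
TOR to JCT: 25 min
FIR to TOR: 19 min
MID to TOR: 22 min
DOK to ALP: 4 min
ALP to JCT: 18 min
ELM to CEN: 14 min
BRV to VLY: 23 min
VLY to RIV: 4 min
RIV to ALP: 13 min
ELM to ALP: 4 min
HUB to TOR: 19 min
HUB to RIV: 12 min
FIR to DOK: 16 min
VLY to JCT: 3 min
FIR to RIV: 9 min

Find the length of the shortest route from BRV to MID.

Settle nodes by increasing distance from BRV:
BRV: 0
HUB: 11  (via BRV)
ELM: 13  (via HUB)
ALP: 17  (via ELM)
DOK: 21  (via ALP)
CEN: 22  (via ALP)
VLY: 23  (via BRV)
RIV: 23  (via HUB)
FIR: 24  (via BRV)
JCT: 26  (via VLY)
TOR: 30  (via HUB)
MID: 41  (via CEN)
Shortest route: BRV → HUB → ELM → ALP → CEN → MID = 41 min.

41 min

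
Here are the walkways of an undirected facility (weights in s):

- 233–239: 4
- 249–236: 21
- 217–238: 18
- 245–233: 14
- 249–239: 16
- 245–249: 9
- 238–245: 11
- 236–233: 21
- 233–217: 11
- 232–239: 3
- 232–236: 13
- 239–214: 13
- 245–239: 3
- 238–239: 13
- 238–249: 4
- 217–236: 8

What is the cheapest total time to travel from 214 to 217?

28 s

Enumerating some paths:
214 - 239 - 233 - 217: 13+4+11 = 28
214 - 239 - 232 - 236 - 217: 13+3+13+8 = 37
Cheapest is 214 - 239 - 233 - 217 at 28 s.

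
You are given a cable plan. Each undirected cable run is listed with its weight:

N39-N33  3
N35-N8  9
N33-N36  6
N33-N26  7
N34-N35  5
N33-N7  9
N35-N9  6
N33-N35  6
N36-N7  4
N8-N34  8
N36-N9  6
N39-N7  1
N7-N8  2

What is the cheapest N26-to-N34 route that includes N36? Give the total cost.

27

Shortest N26→N36: N26 → N33 → N36 = 13
Shortest N36→N34: N36 → N7 → N8 → N34 = 14
Total via N36: 13 + 14 = 27.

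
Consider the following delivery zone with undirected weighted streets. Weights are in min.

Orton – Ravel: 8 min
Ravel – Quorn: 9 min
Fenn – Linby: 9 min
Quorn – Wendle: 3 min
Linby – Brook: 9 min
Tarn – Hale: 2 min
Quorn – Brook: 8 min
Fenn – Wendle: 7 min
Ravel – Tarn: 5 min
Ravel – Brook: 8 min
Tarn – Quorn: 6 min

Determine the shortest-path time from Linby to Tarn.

22 min

Candidate routes:
Linby - Brook - Quorn - Ravel - Tarn: 9+8+9+5 = 31
Linby - Brook - Quorn - Tarn: 9+8+6 = 23
Linby - Fenn - Wendle - Quorn - Tarn: 9+7+3+6 = 25
Linby - Brook - Ravel - Tarn: 9+8+5 = 22
Cheapest is Linby - Brook - Ravel - Tarn at 22 min.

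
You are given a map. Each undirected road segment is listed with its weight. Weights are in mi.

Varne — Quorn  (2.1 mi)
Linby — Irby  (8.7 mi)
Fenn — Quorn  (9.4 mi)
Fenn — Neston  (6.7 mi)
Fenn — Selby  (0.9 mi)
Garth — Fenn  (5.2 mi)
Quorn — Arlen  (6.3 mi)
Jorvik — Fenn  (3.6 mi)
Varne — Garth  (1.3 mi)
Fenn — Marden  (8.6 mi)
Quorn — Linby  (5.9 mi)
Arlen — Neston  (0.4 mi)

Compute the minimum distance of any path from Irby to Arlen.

20.9 mi

Settle nodes by increasing distance from Irby:
Irby: 0
Linby: 8.7  (via Irby)
Quorn: 14.6  (via Linby)
Varne: 16.7  (via Quorn)
Garth: 18  (via Varne)
Arlen: 20.9  (via Quorn)
Shortest route: Irby → Linby → Quorn → Arlen = 20.9 mi.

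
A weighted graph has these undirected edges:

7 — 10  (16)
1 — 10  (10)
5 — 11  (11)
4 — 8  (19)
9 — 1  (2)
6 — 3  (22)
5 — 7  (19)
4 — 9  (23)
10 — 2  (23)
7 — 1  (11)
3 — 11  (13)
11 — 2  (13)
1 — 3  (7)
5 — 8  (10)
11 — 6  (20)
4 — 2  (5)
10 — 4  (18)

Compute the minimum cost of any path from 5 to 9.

Candidate routes:
5–7–10–1–9: 19+16+10+2 = 47
5–8–4–9: 10+19+23 = 52
5–11–3–1–9: 11+13+7+2 = 33
5–7–1–9: 19+11+2 = 32
The minimum is 32 via 5–7–1–9.

32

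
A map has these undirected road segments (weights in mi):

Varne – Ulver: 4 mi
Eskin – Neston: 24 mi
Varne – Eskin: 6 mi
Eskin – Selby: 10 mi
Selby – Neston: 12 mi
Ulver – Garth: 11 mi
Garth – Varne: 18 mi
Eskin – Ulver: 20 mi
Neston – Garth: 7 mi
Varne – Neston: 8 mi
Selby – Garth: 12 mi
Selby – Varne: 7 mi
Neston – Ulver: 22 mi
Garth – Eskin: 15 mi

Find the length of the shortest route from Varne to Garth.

Shortest distances from Varne:
Varne: 0
Ulver: 4  (via Varne)
Eskin: 6  (via Varne)
Selby: 7  (via Varne)
Neston: 8  (via Varne)
Garth: 15  (via Ulver)
Shortest route: Varne → Ulver → Garth = 15 mi.

15 mi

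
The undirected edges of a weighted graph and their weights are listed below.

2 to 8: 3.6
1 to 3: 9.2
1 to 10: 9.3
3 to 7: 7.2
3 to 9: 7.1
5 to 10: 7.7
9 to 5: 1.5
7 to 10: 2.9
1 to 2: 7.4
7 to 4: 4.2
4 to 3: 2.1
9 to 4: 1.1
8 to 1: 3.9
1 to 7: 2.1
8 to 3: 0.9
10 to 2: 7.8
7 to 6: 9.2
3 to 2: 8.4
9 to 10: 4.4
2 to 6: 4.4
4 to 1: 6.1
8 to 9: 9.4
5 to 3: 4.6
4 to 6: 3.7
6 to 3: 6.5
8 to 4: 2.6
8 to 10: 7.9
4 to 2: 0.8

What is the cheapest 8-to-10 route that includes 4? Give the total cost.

8.1

Best 8 to 4: 8–4 costing 2.6
Shortest 4→10: 4–9–10 = 5.5
Total via 4: 2.6 + 5.5 = 8.1.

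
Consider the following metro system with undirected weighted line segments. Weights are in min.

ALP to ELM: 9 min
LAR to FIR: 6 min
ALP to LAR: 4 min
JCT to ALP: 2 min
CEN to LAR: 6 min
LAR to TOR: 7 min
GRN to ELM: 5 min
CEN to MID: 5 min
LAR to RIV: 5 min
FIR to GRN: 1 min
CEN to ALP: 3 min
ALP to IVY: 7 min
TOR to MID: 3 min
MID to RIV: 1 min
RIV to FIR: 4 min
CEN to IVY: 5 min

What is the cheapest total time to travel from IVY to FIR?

Settle nodes by increasing distance from IVY:
IVY: 0
CEN: 5  (via IVY)
ALP: 7  (via IVY)
JCT: 9  (via ALP)
MID: 10  (via CEN)
RIV: 11  (via MID)
LAR: 11  (via CEN)
TOR: 13  (via MID)
FIR: 15  (via RIV)
Shortest route: IVY → CEN → MID → RIV → FIR = 15 min.

15 min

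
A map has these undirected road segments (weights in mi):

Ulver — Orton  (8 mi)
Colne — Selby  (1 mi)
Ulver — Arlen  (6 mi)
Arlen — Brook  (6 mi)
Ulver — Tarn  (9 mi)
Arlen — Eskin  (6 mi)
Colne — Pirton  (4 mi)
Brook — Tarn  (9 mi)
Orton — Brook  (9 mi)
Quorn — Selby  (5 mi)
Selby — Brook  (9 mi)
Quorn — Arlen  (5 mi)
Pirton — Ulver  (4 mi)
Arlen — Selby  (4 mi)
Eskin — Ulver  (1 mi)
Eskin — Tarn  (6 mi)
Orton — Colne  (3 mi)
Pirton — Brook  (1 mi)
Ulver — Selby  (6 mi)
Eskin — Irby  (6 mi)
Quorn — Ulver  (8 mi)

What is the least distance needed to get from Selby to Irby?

13 mi

Compare a few routes:
Selby - Colne - Pirton - Ulver - Eskin - Irby: 1+4+4+1+6 = 16
Selby - Arlen - Eskin - Irby: 4+6+6 = 16
Selby - Arlen - Ulver - Eskin - Irby: 4+6+1+6 = 17
Selby - Ulver - Eskin - Irby: 6+1+6 = 13
The minimum is 13 mi via Selby - Ulver - Eskin - Irby.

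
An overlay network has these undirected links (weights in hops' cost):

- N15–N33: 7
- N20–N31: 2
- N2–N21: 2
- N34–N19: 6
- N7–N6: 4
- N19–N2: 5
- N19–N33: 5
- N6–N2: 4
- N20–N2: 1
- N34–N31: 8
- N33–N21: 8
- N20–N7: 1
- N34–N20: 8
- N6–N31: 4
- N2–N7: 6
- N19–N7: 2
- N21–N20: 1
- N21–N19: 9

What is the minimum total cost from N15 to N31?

17 hops' cost

Compare a few routes:
N15–N33–N21–N20–N31: 7+8+1+2 = 18
N15–N33–N19–N7–N20–N31: 7+5+2+1+2 = 17
N15–N33–N19–N2–N20–N31: 7+5+5+1+2 = 20
N15–N33–N21–N2–N20–N31: 7+8+2+1+2 = 20
The minimum is 17 hops' cost via N15–N33–N19–N7–N20–N31.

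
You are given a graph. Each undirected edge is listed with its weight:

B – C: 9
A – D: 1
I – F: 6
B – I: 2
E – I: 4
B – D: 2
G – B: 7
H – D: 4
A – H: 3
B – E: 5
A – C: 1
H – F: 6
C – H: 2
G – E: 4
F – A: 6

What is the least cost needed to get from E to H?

Enumerating some paths:
E - I - B - D - A - H: 4+2+2+1+3 = 12
E - I - B - D - A - C - H: 4+2+2+1+1+2 = 12
E - B - D - H: 5+2+4 = 11
Cheapest is E - B - D - H at 11.

11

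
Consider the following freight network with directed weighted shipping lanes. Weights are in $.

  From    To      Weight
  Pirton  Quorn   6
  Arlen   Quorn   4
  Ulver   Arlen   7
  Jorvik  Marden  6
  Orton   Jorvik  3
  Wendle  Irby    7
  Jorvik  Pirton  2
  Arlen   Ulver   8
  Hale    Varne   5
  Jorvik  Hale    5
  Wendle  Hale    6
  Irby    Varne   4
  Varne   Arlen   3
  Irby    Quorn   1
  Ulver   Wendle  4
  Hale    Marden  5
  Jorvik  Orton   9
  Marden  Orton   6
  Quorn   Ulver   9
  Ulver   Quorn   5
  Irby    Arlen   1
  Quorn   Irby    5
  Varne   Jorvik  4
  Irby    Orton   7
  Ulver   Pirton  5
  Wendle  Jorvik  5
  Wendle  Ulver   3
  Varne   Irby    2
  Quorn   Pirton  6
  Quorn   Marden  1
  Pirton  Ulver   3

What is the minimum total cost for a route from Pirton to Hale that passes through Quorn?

$21

Best Pirton to Quorn: Pirton → Quorn costing 6
Best Quorn to Hale: Quorn → Marden → Orton → Jorvik → Hale costing 15
Total via Quorn: 6 + 15 = $21.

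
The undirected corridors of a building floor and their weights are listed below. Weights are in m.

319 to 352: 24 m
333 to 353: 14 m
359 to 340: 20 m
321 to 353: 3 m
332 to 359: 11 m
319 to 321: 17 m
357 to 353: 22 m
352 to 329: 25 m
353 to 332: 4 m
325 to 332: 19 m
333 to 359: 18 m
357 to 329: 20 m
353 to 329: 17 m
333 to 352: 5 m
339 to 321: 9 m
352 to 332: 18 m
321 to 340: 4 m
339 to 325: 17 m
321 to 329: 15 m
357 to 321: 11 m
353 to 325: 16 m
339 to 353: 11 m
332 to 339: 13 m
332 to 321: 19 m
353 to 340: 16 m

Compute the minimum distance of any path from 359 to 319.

35 m

Enumerating some paths:
359–332–353–321–319: 11+4+3+17 = 35
359–333–352–319: 18+5+24 = 47
359–340–321–319: 20+4+17 = 41
The minimum is 35 m via 359–332–353–321–319.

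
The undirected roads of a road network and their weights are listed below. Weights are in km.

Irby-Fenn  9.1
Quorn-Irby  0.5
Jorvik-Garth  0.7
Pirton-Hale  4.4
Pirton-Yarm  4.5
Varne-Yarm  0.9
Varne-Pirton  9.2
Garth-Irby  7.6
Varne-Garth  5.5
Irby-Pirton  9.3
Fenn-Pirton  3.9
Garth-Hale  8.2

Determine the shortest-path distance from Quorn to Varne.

13.6 km

Enumerating some paths:
Quorn → Irby → Fenn → Pirton → Yarm → Varne: 0.5+9.1+3.9+4.5+0.9 = 18.9
Quorn → Irby → Pirton → Yarm → Varne: 0.5+9.3+4.5+0.9 = 15.2
Quorn → Irby → Garth → Varne: 0.5+7.6+5.5 = 13.6
Cheapest is Quorn → Irby → Garth → Varne at 13.6 km.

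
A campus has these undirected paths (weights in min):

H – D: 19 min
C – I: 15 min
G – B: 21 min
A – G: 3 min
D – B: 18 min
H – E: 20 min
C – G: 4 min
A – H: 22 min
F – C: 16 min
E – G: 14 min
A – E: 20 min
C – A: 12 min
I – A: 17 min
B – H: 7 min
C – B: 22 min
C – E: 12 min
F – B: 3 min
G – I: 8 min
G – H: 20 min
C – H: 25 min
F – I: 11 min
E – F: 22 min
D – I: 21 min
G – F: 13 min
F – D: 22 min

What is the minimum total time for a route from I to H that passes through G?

Best I to G: I–G costing 8
Shortest G→H: G–H = 20
Total via G: 8 + 20 = 28 min.

28 min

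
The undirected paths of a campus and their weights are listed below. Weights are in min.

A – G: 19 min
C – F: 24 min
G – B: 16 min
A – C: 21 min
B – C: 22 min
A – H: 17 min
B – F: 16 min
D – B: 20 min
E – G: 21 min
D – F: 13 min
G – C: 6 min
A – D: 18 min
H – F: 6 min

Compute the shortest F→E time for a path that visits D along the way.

70 min

Shortest F→D: F–D = 13
Shortest D→E: D–B–G–E = 57
Total via D: 13 + 57 = 70 min.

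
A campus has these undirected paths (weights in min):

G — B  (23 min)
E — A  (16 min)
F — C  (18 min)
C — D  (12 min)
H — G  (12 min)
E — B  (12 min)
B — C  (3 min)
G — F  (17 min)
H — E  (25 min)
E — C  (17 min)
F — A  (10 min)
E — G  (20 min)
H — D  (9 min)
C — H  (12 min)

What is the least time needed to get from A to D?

40 min

Compare a few routes:
A - E - B - C - D: 16+12+3+12 = 43
A - F - C - D: 10+18+12 = 40
Cheapest is A - F - C - D at 40 min.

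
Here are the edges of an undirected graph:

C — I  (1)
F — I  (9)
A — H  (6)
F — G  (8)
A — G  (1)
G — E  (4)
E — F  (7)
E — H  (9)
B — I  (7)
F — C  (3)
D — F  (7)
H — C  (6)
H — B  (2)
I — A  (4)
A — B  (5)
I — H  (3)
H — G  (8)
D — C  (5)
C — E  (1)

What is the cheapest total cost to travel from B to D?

11

Shortest distances from B:
B: 0
H: 2  (via B)
A: 5  (via B)
I: 5  (via H)
C: 6  (via I)
G: 6  (via A)
E: 7  (via C)
F: 9  (via C)
D: 11  (via C)
Shortest route: B–H–I–C–D = 11.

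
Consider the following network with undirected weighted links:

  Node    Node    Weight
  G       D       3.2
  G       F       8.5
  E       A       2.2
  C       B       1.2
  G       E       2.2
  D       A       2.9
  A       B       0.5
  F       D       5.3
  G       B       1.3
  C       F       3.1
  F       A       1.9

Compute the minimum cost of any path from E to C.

3.9

Enumerating some paths:
E - A - B - C: 2.2+0.5+1.2 = 3.9
E - A - F - C: 2.2+1.9+3.1 = 7.2
E - G - B - C: 2.2+1.3+1.2 = 4.7
Cheapest is E - A - B - C at 3.9.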